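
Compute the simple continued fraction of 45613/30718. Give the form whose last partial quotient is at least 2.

45613 = 1·30718 + 14895
30718 = 2·14895 + 928
14895 = 16·928 + 47
928 = 19·47 + 35
47 = 1·35 + 12
35 = 2·12 + 11
12 = 1·11 + 1
11 = 11·1 + 0  (stop)
So 45613/30718 = [1; 2, 16, 19, 1, 2, 1, 11].

[1; 2, 16, 19, 1, 2, 1, 11]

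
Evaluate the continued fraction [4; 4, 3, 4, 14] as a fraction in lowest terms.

Using pₖ = aₖpₖ₋₁ + pₖ₋₂ and qₖ = aₖqₖ₋₁ + qₖ₋₂:
  k=0: a=4, p=4, q=1
  k=1: a=4, p=17, q=4
  k=2: a=3, p=55, q=13
  k=3: a=4, p=237, q=56
  k=4: a=14, p=3373, q=797

3373/797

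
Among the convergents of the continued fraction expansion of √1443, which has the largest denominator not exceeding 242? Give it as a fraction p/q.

√1443 = [37; 1, 74, …] (period length 2).
Convergents:
  p_0/q_0 = 37/1
  p_1/q_1 = 38/1
  p_2/q_2 = 2849/75
  p_3/q_3 = 2887/76
  p_4/q_4 = 216487/5699
q_3 = 76 ≤ 242 < 5699 = q_4, so the answer is 2887/76.

2887/76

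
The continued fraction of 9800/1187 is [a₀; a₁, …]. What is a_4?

2

9800 = 8·1187 + 304   →  a_0 = 8
1187 = 3·304 + 275   →  a_1 = 3
304 = 1·275 + 29   →  a_2 = 1
275 = 9·29 + 14   →  a_3 = 9
29 = 2·14 + 1   →  a_4 = 2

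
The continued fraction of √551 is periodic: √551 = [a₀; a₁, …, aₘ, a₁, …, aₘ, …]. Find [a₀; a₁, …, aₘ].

[23; 2, 8, 1, 8, 2, 46]

a₀ = ⌊√551⌋ = 23.
With m₀=0, d₀=1 and mₖ₊₁ = dₖaₖ − mₖ, dₖ₊₁ = (n − mₖ₊₁²)/dₖ, aₖ₊₁ = ⌊(a₀+mₖ₊₁)/dₖ₊₁⌋:
  k=1: m=23, d=22, a=2
  k=2: m=21, d=5, a=8
  k=3: m=19, d=38, a=1
  k=4: m=19, d=5, a=8
  k=5: m=21, d=22, a=2
  k=6: m=23, d=1, a=46
d=1 and a=2a₀=46 at k=6, so the next step gives (m, d) = (23, 22) again — its k=1 value — and the period has length 6.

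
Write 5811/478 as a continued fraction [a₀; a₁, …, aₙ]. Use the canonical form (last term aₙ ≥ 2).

5811 = 12*478 + 75
478 = 6*75 + 28
75 = 2*28 + 19
28 = 1*19 + 9
19 = 2*9 + 1
9 = 9*1 + 0  (stop)
So 5811/478 = [12; 6, 2, 1, 2, 9].

[12; 6, 2, 1, 2, 9]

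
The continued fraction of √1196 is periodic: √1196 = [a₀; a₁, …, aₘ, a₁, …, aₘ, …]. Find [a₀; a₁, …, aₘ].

[34; 1, 1, 2, 1, 1, 68]

a₀ = ⌊√1196⌋ = 34.
With m₀=0, d₀=1 and mₖ₊₁ = dₖaₖ − mₖ, dₖ₊₁ = (n − mₖ₊₁²)/dₖ, aₖ₊₁ = ⌊(a₀+mₖ₊₁)/dₖ₊₁⌋:
  k=1: m=34, d=40, a=1
  k=2: m=6, d=29, a=1
  k=3: m=23, d=23, a=2
  k=4: m=23, d=29, a=1
  k=5: m=6, d=40, a=1
  k=6: m=34, d=1, a=68
d=1 and a=2a₀=68 at k=6, so the next step gives (m, d) = (34, 40) again — its k=1 value — and the period has length 6.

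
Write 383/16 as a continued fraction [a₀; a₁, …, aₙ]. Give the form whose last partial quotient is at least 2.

383 = 23·16 + 15
16 = 1·15 + 1
15 = 15·1 + 0  (stop)
So 383/16 = [23; 1, 15].

[23; 1, 15]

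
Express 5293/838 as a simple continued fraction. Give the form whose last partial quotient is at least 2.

5293 = 6·838 + 265
838 = 3·265 + 43
265 = 6·43 + 7
43 = 6·7 + 1
7 = 7·1 + 0  (stop)
So 5293/838 = [6; 3, 6, 6, 7].

[6; 3, 6, 6, 7]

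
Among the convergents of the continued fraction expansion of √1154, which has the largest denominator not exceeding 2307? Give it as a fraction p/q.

77351/2277

√1154 = [33; 1, 32, 1, 66, …] (period length 4).
Convergents:
  p_0/q_0 = 33/1
  p_1/q_1 = 34/1
  p_2/q_2 = 1121/33
  p_3/q_3 = 1155/34
  p_4/q_4 = 77351/2277
  p_5/q_5 = 78506/2311
q_4 = 2277 ≤ 2307 < 2311 = q_5, so the answer is 77351/2277.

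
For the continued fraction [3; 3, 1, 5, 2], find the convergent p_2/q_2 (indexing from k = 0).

Using pₖ = aₖpₖ₋₁ + pₖ₋₂, qₖ = aₖqₖ₋₁ + qₖ₋₂ (with p₋₁=1, p₋₂=0, q₋₁=0, q₋₂=1):
  k=0: a=3, p=3, q=1
  k=1: a=3, p=10, q=3
  k=2: a=1, p=13, q=4

13/4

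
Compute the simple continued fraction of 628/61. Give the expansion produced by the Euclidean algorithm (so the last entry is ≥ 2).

[10; 3, 2, 1, 1, 3]

628 = 10·61 + 18
61 = 3·18 + 7
18 = 2·7 + 4
7 = 1·4 + 3
4 = 1·3 + 1
3 = 3·1 + 0  (stop)
So 628/61 = [10; 3, 2, 1, 1, 3].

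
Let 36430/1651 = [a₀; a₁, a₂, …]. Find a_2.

36430 = 22·1651 + 108   →  a_0 = 22
1651 = 15·108 + 31   →  a_1 = 15
108 = 3·31 + 15   →  a_2 = 3

3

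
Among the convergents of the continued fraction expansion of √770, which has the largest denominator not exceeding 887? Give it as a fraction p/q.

18453/665

√770 = [27; 1, 2, 1, 54, …] (period length 4).
Convergents:
  p_0/q_0 = 27/1
  p_1/q_1 = 28/1
  p_2/q_2 = 83/3
  p_3/q_3 = 111/4
  p_4/q_4 = 6077/219
  p_5/q_5 = 6188/223
  p_6/q_6 = 18453/665
  p_7/q_7 = 24641/888
q_6 = 665 ≤ 887 < 888 = q_7, so the answer is 18453/665.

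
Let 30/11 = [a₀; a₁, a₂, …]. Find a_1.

1

30 = 2·11 + 8   →  a_0 = 2
11 = 1·8 + 3   →  a_1 = 1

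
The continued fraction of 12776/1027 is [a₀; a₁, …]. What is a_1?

2

12776 = 12·1027 + 452   →  a_0 = 12
1027 = 2·452 + 123   →  a_1 = 2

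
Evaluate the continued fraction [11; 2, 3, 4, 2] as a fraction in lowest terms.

Using pₖ = aₖpₖ₋₁ + pₖ₋₂ and qₖ = aₖqₖ₋₁ + qₖ₋₂:
  k=0: a=11, p=11, q=1
  k=1: a=2, p=23, q=2
  k=2: a=3, p=80, q=7
  k=3: a=4, p=343, q=30
  k=4: a=2, p=766, q=67

766/67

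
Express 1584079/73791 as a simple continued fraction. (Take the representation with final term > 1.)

1584079 = 21×73791 + 34468
73791 = 2×34468 + 4855
34468 = 7×4855 + 483
4855 = 10×483 + 25
483 = 19×25 + 8
25 = 3×8 + 1
8 = 8×1 + 0  (stop)
So 1584079/73791 = [21; 2, 7, 10, 19, 3, 8].

[21; 2, 7, 10, 19, 3, 8]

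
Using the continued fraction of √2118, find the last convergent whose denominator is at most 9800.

√2118 = [46; 46, 92, …] (period length 2).
Convergents:
  p_0/q_0 = 46/1
  p_1/q_1 = 2117/46
  p_2/q_2 = 194810/4233
  p_3/q_3 = 8963377/194764
q_2 = 4233 ≤ 9800 < 194764 = q_3, so the answer is 194810/4233.

194810/4233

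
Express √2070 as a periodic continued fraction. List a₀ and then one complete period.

a₀ = ⌊√2070⌋ = 45.
With m₀=0, d₀=1 and mₖ₊₁ = dₖaₖ − mₖ, dₖ₊₁ = (n − mₖ₊₁²)/dₖ, aₖ₊₁ = ⌊(a₀+mₖ₊₁)/dₖ₊₁⌋:
  k=1: m=45, d=45, a=2
  k=2: m=45, d=1, a=90
d=1 and a=2a₀=90 at k=2, so the next step gives (m, d) = (45, 45) again — its k=1 value — and the period has length 2.

[45; 2, 90]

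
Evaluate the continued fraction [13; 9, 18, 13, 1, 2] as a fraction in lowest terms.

87971/6710

Fold from the inside: start with 2/1.
  1 + 1/2 = 3/2
  13 + 2/3 = 41/3
  18 + 3/41 = 741/41
  9 + 41/741 = 6710/741
  13 + 741/6710 = 87971/6710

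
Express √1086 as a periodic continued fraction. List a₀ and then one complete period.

[32; 1, 20, 1, 64]

a₀ = ⌊√1086⌋ = 32.
With m₀=0, d₀=1 and mₖ₊₁ = dₖaₖ − mₖ, dₖ₊₁ = (n − mₖ₊₁²)/dₖ, aₖ₊₁ = ⌊(a₀+mₖ₊₁)/dₖ₊₁⌋:
  k=1: m=32, d=62, a=1
  k=2: m=30, d=3, a=20
  k=3: m=30, d=62, a=1
  k=4: m=32, d=1, a=64
d=1 and a=2a₀=64 at k=4, so the next step gives (m, d) = (32, 62) again — its k=1 value — and the period has length 4.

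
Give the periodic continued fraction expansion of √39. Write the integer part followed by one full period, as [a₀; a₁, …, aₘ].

[6; 4, 12]

a₀ = ⌊√39⌋ = 6.
With m₀=0, d₀=1 and mₖ₊₁ = dₖaₖ − mₖ, dₖ₊₁ = (n − mₖ₊₁²)/dₖ, aₖ₊₁ = ⌊(a₀+mₖ₊₁)/dₖ₊₁⌋:
  k=1: m=6, d=3, a=4
  k=2: m=6, d=1, a=12
d=1 and a=2a₀=12 at k=2, so the next step gives (m, d) = (6, 3) again — its k=1 value — and the period has length 2.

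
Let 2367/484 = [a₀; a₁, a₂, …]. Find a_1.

2367 = 4·484 + 431   →  a_0 = 4
484 = 1·431 + 53   →  a_1 = 1

1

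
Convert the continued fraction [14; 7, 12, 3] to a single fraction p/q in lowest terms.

3705/262

Fold from the inside: start with 3/1.
  12 + 1/3 = 37/3
  7 + 3/37 = 262/37
  14 + 37/262 = 3705/262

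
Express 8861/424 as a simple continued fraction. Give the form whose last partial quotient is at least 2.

8861 = 20*424 + 381
424 = 1*381 + 43
381 = 8*43 + 37
43 = 1*37 + 6
37 = 6*6 + 1
6 = 6*1 + 0  (stop)
So 8861/424 = [20; 1, 8, 1, 6, 6].

[20; 1, 8, 1, 6, 6]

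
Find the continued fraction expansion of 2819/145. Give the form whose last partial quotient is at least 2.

[19; 2, 3, 1, 3, 4]

2819 = 19*145 + 64
145 = 2*64 + 17
64 = 3*17 + 13
17 = 1*13 + 4
13 = 3*4 + 1
4 = 4*1 + 0  (stop)
So 2819/145 = [19; 2, 3, 1, 3, 4].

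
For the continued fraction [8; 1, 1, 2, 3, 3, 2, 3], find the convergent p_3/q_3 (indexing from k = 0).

43/5

Using pₖ = aₖpₖ₋₁ + pₖ₋₂, qₖ = aₖqₖ₋₁ + qₖ₋₂ (with p₋₁=1, p₋₂=0, q₋₁=0, q₋₂=1):
  k=0: a=8, p=8, q=1
  k=1: a=1, p=9, q=1
  k=2: a=1, p=17, q=2
  k=3: a=2, p=43, q=5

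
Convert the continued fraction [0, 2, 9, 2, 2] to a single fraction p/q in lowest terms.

47/99

Fold from the inside: start with 2/1.
  2 + 1/2 = 5/2
  9 + 2/5 = 47/5
  2 + 5/47 = 99/47
  0 + 47/99 = 47/99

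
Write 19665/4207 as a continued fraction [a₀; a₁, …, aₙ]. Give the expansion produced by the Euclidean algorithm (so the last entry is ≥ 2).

[4; 1, 2, 14, 8, 12]

19665 = 4·4207 + 2837
4207 = 1·2837 + 1370
2837 = 2·1370 + 97
1370 = 14·97 + 12
97 = 8·12 + 1
12 = 12·1 + 0  (stop)
So 19665/4207 = [4; 1, 2, 14, 8, 12].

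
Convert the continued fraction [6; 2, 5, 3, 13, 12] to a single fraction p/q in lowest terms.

36334/5627

Using pₖ = aₖpₖ₋₁ + pₖ₋₂ and qₖ = aₖqₖ₋₁ + qₖ₋₂:
  k=0: a=6, p=6, q=1
  k=1: a=2, p=13, q=2
  k=2: a=5, p=71, q=11
  k=3: a=3, p=226, q=35
  k=4: a=13, p=3009, q=466
  k=5: a=12, p=36334, q=5627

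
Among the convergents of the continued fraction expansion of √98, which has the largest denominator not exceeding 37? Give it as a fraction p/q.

99/10

√98 = [9; 1, 8, 1, 18, …] (period length 4).
Convergents:
  p_0/q_0 = 9/1
  p_1/q_1 = 10/1
  p_2/q_2 = 89/9
  p_3/q_3 = 99/10
  p_4/q_4 = 1871/189
q_3 = 10 ≤ 37 < 189 = q_4, so the answer is 99/10.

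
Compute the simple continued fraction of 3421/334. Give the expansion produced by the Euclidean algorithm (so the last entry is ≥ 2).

3421 = 10×334 + 81
334 = 4×81 + 10
81 = 8×10 + 1
10 = 10×1 + 0  (stop)
So 3421/334 = [10; 4, 8, 10].

[10; 4, 8, 10]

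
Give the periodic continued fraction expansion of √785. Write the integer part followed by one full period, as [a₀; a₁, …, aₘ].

[28; 56]

a₀ = ⌊√785⌋ = 28.
With m₀=0, d₀=1 and mₖ₊₁ = dₖaₖ − mₖ, dₖ₊₁ = (n − mₖ₊₁²)/dₖ, aₖ₊₁ = ⌊(a₀+mₖ₊₁)/dₖ₊₁⌋:
  k=1: m=28, d=1, a=56
d=1 and a=2a₀=56 at k=1, so the next step gives (m, d) = (28, 1) again — its k=1 value — and the period has length 1.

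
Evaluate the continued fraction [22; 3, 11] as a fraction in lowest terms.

Fold from the inside: start with 11/1.
  3 + 1/11 = 34/11
  22 + 11/34 = 759/34

759/34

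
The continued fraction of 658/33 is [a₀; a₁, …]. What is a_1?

1

658 = 19·33 + 31   →  a_0 = 19
33 = 1·31 + 2   →  a_1 = 1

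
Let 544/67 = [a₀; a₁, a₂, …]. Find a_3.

544 = 8·67 + 8   →  a_0 = 8
67 = 8·8 + 3   →  a_1 = 8
8 = 2·3 + 2   →  a_2 = 2
3 = 1·2 + 1   →  a_3 = 1

1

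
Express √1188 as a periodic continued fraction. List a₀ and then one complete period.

[34; 2, 7, 6, 7, 2, 68]

a₀ = ⌊√1188⌋ = 34.
With m₀=0, d₀=1 and mₖ₊₁ = dₖaₖ − mₖ, dₖ₊₁ = (n − mₖ₊₁²)/dₖ, aₖ₊₁ = ⌊(a₀+mₖ₊₁)/dₖ₊₁⌋:
  k=1: m=34, d=32, a=2
  k=2: m=30, d=9, a=7
  k=3: m=33, d=11, a=6
  k=4: m=33, d=9, a=7
  k=5: m=30, d=32, a=2
  k=6: m=34, d=1, a=68
d=1 and a=2a₀=68 at k=6, so the next step gives (m, d) = (34, 32) again — its k=1 value — and the period has length 6.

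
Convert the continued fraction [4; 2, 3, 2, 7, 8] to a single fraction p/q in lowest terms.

4295/968

Using pₖ = aₖpₖ₋₁ + pₖ₋₂ and qₖ = aₖqₖ₋₁ + qₖ₋₂:
  k=0: a=4, p=4, q=1
  k=1: a=2, p=9, q=2
  k=2: a=3, p=31, q=7
  k=3: a=2, p=71, q=16
  k=4: a=7, p=528, q=119
  k=5: a=8, p=4295, q=968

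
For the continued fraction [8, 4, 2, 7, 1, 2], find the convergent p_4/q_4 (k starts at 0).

Using pₖ = aₖpₖ₋₁ + pₖ₋₂, qₖ = aₖqₖ₋₁ + qₖ₋₂ (with p₋₁=1, p₋₂=0, q₋₁=0, q₋₂=1):
  k=0: a=8, p=8, q=1
  k=1: a=4, p=33, q=4
  k=2: a=2, p=74, q=9
  k=3: a=7, p=551, q=67
  k=4: a=1, p=625, q=76

625/76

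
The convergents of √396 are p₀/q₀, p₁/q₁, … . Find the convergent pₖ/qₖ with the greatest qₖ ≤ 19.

√396 = [19; 1, 8, 1, 38, …] (period length 4).
Convergents:
  p_0/q_0 = 19/1
  p_1/q_1 = 20/1
  p_2/q_2 = 179/9
  p_3/q_3 = 199/10
  p_4/q_4 = 7741/389
q_3 = 10 ≤ 19 < 389 = q_4, so the answer is 199/10.

199/10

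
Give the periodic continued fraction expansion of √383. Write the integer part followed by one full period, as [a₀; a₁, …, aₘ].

[19; 1, 1, 3, 19, 3, 1, 1, 38]

a₀ = ⌊√383⌋ = 19.
With m₀=0, d₀=1 and mₖ₊₁ = dₖaₖ − mₖ, dₖ₊₁ = (n − mₖ₊₁²)/dₖ, aₖ₊₁ = ⌊(a₀+mₖ₊₁)/dₖ₊₁⌋:
  k=1: m=19, d=22, a=1
  k=2: m=3, d=17, a=1
  k=3: m=14, d=11, a=3
  k=4: m=19, d=2, a=19
  k=5: m=19, d=11, a=3
  k=6: m=14, d=17, a=1
  k=7: m=3, d=22, a=1
  k=8: m=19, d=1, a=38
d=1 and a=2a₀=38 at k=8, so the next step gives (m, d) = (19, 22) again — its k=1 value — and the period has length 8.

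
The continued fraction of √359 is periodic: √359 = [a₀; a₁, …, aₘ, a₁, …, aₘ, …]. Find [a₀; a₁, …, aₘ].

[18; 1, 17, 1, 36]

a₀ = ⌊√359⌋ = 18.
With m₀=0, d₀=1 and mₖ₊₁ = dₖaₖ − mₖ, dₖ₊₁ = (n − mₖ₊₁²)/dₖ, aₖ₊₁ = ⌊(a₀+mₖ₊₁)/dₖ₊₁⌋:
  k=1: m=18, d=35, a=1
  k=2: m=17, d=2, a=17
  k=3: m=17, d=35, a=1
  k=4: m=18, d=1, a=36
d=1 and a=2a₀=36 at k=4, so the next step gives (m, d) = (18, 35) again — its k=1 value — and the period has length 4.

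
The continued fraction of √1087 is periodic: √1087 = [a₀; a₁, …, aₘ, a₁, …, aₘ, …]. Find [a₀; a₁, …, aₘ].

a₀ = ⌊√1087⌋ = 32.
With m₀=0, d₀=1 and mₖ₊₁ = dₖaₖ − mₖ, dₖ₊₁ = (n − mₖ₊₁²)/dₖ, aₖ₊₁ = ⌊(a₀+mₖ₊₁)/dₖ₊₁⌋:
  k=1: m=32, d=63, a=1
  k=2: m=31, d=2, a=31
  k=3: m=31, d=63, a=1
  k=4: m=32, d=1, a=64
d=1 and a=2a₀=64 at k=4, so the next step gives (m, d) = (32, 63) again — its k=1 value — and the period has length 4.

[32; 1, 31, 1, 64]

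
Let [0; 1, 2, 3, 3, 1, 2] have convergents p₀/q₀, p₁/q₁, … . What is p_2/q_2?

2/3

Using pₖ = aₖpₖ₋₁ + pₖ₋₂, qₖ = aₖqₖ₋₁ + qₖ₋₂ (with p₋₁=1, p₋₂=0, q₋₁=0, q₋₂=1):
  k=0: a=0, p=0, q=1
  k=1: a=1, p=1, q=1
  k=2: a=2, p=2, q=3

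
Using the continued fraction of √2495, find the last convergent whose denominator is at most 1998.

98851/1979

√2495 = [49; 1, 18, 1, 98, …] (period length 4).
Convergents:
  p_0/q_0 = 49/1
  p_1/q_1 = 50/1
  p_2/q_2 = 949/19
  p_3/q_3 = 999/20
  p_4/q_4 = 98851/1979
  p_5/q_5 = 99850/1999
q_4 = 1979 ≤ 1998 < 1999 = q_5, so the answer is 98851/1979.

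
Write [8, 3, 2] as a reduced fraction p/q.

58/7

Fold from the inside: start with 2/1.
  3 + 1/2 = 7/2
  8 + 2/7 = 58/7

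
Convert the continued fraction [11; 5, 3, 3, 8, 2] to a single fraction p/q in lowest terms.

Using pₖ = aₖpₖ₋₁ + pₖ₋₂ and qₖ = aₖqₖ₋₁ + qₖ₋₂:
  k=0: a=11, p=11, q=1
  k=1: a=5, p=56, q=5
  k=2: a=3, p=179, q=16
  k=3: a=3, p=593, q=53
  k=4: a=8, p=4923, q=440
  k=5: a=2, p=10439, q=933

10439/933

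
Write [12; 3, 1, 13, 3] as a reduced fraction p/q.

Fold from the inside: start with 3/1.
  13 + 1/3 = 40/3
  1 + 3/40 = 43/40
  3 + 40/43 = 169/43
  12 + 43/169 = 2071/169

2071/169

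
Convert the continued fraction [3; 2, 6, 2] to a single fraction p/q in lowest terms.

97/28

Fold from the inside: start with 2/1.
  6 + 1/2 = 13/2
  2 + 2/13 = 28/13
  3 + 13/28 = 97/28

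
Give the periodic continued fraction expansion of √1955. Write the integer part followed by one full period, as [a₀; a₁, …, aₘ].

[44; 4, 1, 1, 1, 4, 88]

a₀ = ⌊√1955⌋ = 44.
With m₀=0, d₀=1 and mₖ₊₁ = dₖaₖ − mₖ, dₖ₊₁ = (n − mₖ₊₁²)/dₖ, aₖ₊₁ = ⌊(a₀+mₖ₊₁)/dₖ₊₁⌋:
  k=1: m=44, d=19, a=4
  k=2: m=32, d=49, a=1
  k=3: m=17, d=34, a=1
  k=4: m=17, d=49, a=1
  k=5: m=32, d=19, a=4
  k=6: m=44, d=1, a=88
d=1 and a=2a₀=88 at k=6, so the next step gives (m, d) = (44, 19) again — its k=1 value — and the period has length 6.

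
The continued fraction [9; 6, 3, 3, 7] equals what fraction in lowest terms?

4213/460

Fold from the inside: start with 7/1.
  3 + 1/7 = 22/7
  3 + 7/22 = 73/22
  6 + 22/73 = 460/73
  9 + 73/460 = 4213/460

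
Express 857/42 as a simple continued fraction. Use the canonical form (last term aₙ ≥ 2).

857 = 20·42 + 17
42 = 2·17 + 8
17 = 2·8 + 1
8 = 8·1 + 0  (stop)
So 857/42 = [20; 2, 2, 8].

[20; 2, 2, 8]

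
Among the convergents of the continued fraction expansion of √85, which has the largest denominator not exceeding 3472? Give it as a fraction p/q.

√85 = [9; 4, 1, 1, 4, 18, …] (period length 5).
Convergents:
  p_0/q_0 = 9/1
  p_1/q_1 = 37/4
  p_2/q_2 = 46/5
  p_3/q_3 = 83/9
  p_4/q_4 = 378/41
  p_5/q_5 = 6887/747
  p_6/q_6 = 27926/3029
  p_7/q_7 = 34813/3776
q_6 = 3029 ≤ 3472 < 3776 = q_7, so the answer is 27926/3029.

27926/3029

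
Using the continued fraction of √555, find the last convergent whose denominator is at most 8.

165/7

√555 = [23; 1, 1, 3, 1, 3, 1, 1, 46, …] (period length 8).
Convergents:
  p_0/q_0 = 23/1
  p_1/q_1 = 24/1
  p_2/q_2 = 47/2
  p_3/q_3 = 165/7
  p_4/q_4 = 212/9
q_3 = 7 ≤ 8 < 9 = q_4, so the answer is 165/7.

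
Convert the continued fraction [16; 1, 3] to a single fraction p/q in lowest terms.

Using pₖ = aₖpₖ₋₁ + pₖ₋₂ and qₖ = aₖqₖ₋₁ + qₖ₋₂:
  k=0: a=16, p=16, q=1
  k=1: a=1, p=17, q=1
  k=2: a=3, p=67, q=4

67/4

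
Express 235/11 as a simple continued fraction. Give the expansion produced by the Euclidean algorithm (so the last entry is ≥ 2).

235 = 21×11 + 4
11 = 2×4 + 3
4 = 1×3 + 1
3 = 3×1 + 0  (stop)
So 235/11 = [21; 2, 1, 3].

[21; 2, 1, 3]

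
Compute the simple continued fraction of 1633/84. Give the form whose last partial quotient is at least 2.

[19; 2, 3, 1, 2, 3]

1633 = 19×84 + 37
84 = 2×37 + 10
37 = 3×10 + 7
10 = 1×7 + 3
7 = 2×3 + 1
3 = 3×1 + 0  (stop)
So 1633/84 = [19; 2, 3, 1, 2, 3].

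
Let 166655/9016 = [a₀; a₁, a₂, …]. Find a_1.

2

166655 = 18·9016 + 4367   →  a_0 = 18
9016 = 2·4367 + 282   →  a_1 = 2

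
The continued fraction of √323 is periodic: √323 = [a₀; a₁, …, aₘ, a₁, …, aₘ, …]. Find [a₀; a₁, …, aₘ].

[17; 1, 34]

a₀ = ⌊√323⌋ = 17.
With m₀=0, d₀=1 and mₖ₊₁ = dₖaₖ − mₖ, dₖ₊₁ = (n − mₖ₊₁²)/dₖ, aₖ₊₁ = ⌊(a₀+mₖ₊₁)/dₖ₊₁⌋:
  k=1: m=17, d=34, a=1
  k=2: m=17, d=1, a=34
d=1 and a=2a₀=34 at k=2, so the next step gives (m, d) = (17, 34) again — its k=1 value — and the period has length 2.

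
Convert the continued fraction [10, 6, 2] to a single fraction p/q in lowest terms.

Using pₖ = aₖpₖ₋₁ + pₖ₋₂ and qₖ = aₖqₖ₋₁ + qₖ₋₂:
  k=0: a=10, p=10, q=1
  k=1: a=6, p=61, q=6
  k=2: a=2, p=132, q=13

132/13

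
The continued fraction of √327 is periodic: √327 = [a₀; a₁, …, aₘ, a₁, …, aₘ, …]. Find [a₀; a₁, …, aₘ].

a₀ = ⌊√327⌋ = 18.
With m₀=0, d₀=1 and mₖ₊₁ = dₖaₖ − mₖ, dₖ₊₁ = (n − mₖ₊₁²)/dₖ, aₖ₊₁ = ⌊(a₀+mₖ₊₁)/dₖ₊₁⌋:
  k=1: m=18, d=3, a=12
  k=2: m=18, d=1, a=36
d=1 and a=2a₀=36 at k=2, so the next step gives (m, d) = (18, 3) again — its k=1 value — and the period has length 2.

[18; 12, 36]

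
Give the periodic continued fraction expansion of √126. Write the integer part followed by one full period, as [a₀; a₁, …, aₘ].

[11; 4, 2, 4, 22]

a₀ = ⌊√126⌋ = 11.
With m₀=0, d₀=1 and mₖ₊₁ = dₖaₖ − mₖ, dₖ₊₁ = (n − mₖ₊₁²)/dₖ, aₖ₊₁ = ⌊(a₀+mₖ₊₁)/dₖ₊₁⌋:
  k=1: m=11, d=5, a=4
  k=2: m=9, d=9, a=2
  k=3: m=9, d=5, a=4
  k=4: m=11, d=1, a=22
d=1 and a=2a₀=22 at k=4, so the next step gives (m, d) = (11, 5) again — its k=1 value — and the period has length 4.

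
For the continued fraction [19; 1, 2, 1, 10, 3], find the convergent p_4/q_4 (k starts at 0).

849/43

Using pₖ = aₖpₖ₋₁ + pₖ₋₂, qₖ = aₖqₖ₋₁ + qₖ₋₂ (with p₋₁=1, p₋₂=0, q₋₁=0, q₋₂=1):
  k=0: a=19, p=19, q=1
  k=1: a=1, p=20, q=1
  k=2: a=2, p=59, q=3
  k=3: a=1, p=79, q=4
  k=4: a=10, p=849, q=43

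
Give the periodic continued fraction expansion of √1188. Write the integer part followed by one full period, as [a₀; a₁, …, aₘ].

[34; 2, 7, 6, 7, 2, 68]

a₀ = ⌊√1188⌋ = 34.
With m₀=0, d₀=1 and mₖ₊₁ = dₖaₖ − mₖ, dₖ₊₁ = (n − mₖ₊₁²)/dₖ, aₖ₊₁ = ⌊(a₀+mₖ₊₁)/dₖ₊₁⌋:
  k=1: m=34, d=32, a=2
  k=2: m=30, d=9, a=7
  k=3: m=33, d=11, a=6
  k=4: m=33, d=9, a=7
  k=5: m=30, d=32, a=2
  k=6: m=34, d=1, a=68
d=1 and a=2a₀=68 at k=6, so the next step gives (m, d) = (34, 32) again — its k=1 value — and the period has length 6.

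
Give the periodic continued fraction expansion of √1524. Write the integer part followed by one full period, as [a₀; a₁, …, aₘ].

a₀ = ⌊√1524⌋ = 39.
With m₀=0, d₀=1 and mₖ₊₁ = dₖaₖ − mₖ, dₖ₊₁ = (n − mₖ₊₁²)/dₖ, aₖ₊₁ = ⌊(a₀+mₖ₊₁)/dₖ₊₁⌋:
  k=1: m=39, d=3, a=26
  k=2: m=39, d=1, a=78
d=1 and a=2a₀=78 at k=2, so the next step gives (m, d) = (39, 3) again — its k=1 value — and the period has length 2.

[39; 26, 78]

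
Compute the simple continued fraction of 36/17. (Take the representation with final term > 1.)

[2; 8, 2]

36 = 2·17 + 2
17 = 8·2 + 1
2 = 2·1 + 0  (stop)
So 36/17 = [2; 8, 2].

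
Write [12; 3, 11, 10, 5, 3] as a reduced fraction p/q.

Fold from the inside: start with 3/1.
  5 + 1/3 = 16/3
  10 + 3/16 = 163/16
  11 + 16/163 = 1809/163
  3 + 163/1809 = 5590/1809
  12 + 1809/5590 = 68889/5590

68889/5590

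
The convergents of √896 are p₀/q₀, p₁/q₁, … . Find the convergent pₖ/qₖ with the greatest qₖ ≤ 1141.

√896 = [29; 1, 13, 1, 58, …] (period length 4).
Convergents:
  p_0/q_0 = 29/1
  p_1/q_1 = 30/1
  p_2/q_2 = 419/14
  p_3/q_3 = 449/15
  p_4/q_4 = 26461/884
  p_5/q_5 = 26910/899
  p_6/q_6 = 376291/12571
q_5 = 899 ≤ 1141 < 12571 = q_6, so the answer is 26910/899.

26910/899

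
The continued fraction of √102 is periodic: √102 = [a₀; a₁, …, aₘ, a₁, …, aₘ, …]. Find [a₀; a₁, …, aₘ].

a₀ = ⌊√102⌋ = 10.
With m₀=0, d₀=1 and mₖ₊₁ = dₖaₖ − mₖ, dₖ₊₁ = (n − mₖ₊₁²)/dₖ, aₖ₊₁ = ⌊(a₀+mₖ₊₁)/dₖ₊₁⌋:
  k=1: m=10, d=2, a=10
  k=2: m=10, d=1, a=20
d=1 and a=2a₀=20 at k=2, so the next step gives (m, d) = (10, 2) again — its k=1 value — and the period has length 2.

[10; 10, 20]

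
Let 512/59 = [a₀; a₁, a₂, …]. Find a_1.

1

512 = 8·59 + 40   →  a_0 = 8
59 = 1·40 + 19   →  a_1 = 1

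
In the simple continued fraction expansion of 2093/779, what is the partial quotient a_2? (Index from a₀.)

2

2093 = 2·779 + 535   →  a_0 = 2
779 = 1·535 + 244   →  a_1 = 1
535 = 2·244 + 47   →  a_2 = 2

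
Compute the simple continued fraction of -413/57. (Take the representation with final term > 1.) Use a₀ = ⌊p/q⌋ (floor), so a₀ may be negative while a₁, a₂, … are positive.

-413 = -8*57 + 43
57 = 1*43 + 14
43 = 3*14 + 1
14 = 14*1 + 0  (stop)
So -413/57 = [-8; 1, 3, 14].

[-8; 1, 3, 14]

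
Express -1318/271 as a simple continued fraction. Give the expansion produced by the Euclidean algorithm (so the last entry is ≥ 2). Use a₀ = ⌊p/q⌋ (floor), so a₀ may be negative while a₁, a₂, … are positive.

[-5; 7, 3, 12]

-1318 = -5·271 + 37
271 = 7·37 + 12
37 = 3·12 + 1
12 = 12·1 + 0  (stop)
So -1318/271 = [-5; 7, 3, 12].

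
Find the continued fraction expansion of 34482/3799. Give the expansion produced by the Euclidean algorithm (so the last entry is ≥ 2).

[9; 13, 18, 5, 3]

34482 = 9×3799 + 291
3799 = 13×291 + 16
291 = 18×16 + 3
16 = 5×3 + 1
3 = 3×1 + 0  (stop)
So 34482/3799 = [9; 13, 18, 5, 3].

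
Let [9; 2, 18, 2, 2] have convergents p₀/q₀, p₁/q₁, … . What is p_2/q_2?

351/37

Using pₖ = aₖpₖ₋₁ + pₖ₋₂, qₖ = aₖqₖ₋₁ + qₖ₋₂ (with p₋₁=1, p₋₂=0, q₋₁=0, q₋₂=1):
  k=0: a=9, p=9, q=1
  k=1: a=2, p=19, q=2
  k=2: a=18, p=351, q=37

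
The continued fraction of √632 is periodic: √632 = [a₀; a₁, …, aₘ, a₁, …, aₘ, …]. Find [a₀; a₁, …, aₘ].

a₀ = ⌊√632⌋ = 25.
With m₀=0, d₀=1 and mₖ₊₁ = dₖaₖ − mₖ, dₖ₊₁ = (n − mₖ₊₁²)/dₖ, aₖ₊₁ = ⌊(a₀+mₖ₊₁)/dₖ₊₁⌋:
  k=1: m=25, d=7, a=7
  k=2: m=24, d=8, a=6
  k=3: m=24, d=7, a=7
  k=4: m=25, d=1, a=50
d=1 and a=2a₀=50 at k=4, so the next step gives (m, d) = (25, 7) again — its k=1 value — and the period has length 4.

[25; 7, 6, 7, 50]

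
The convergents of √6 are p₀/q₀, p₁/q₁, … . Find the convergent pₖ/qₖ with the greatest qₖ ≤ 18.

√6 = [2; 2, 4, …] (period length 2).
Convergents:
  p_0/q_0 = 2/1
  p_1/q_1 = 5/2
  p_2/q_2 = 22/9
  p_3/q_3 = 49/20
q_2 = 9 ≤ 18 < 20 = q_3, so the answer is 22/9.

22/9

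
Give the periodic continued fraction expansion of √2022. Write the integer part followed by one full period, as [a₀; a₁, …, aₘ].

a₀ = ⌊√2022⌋ = 44.
With m₀=0, d₀=1 and mₖ₊₁ = dₖaₖ − mₖ, dₖ₊₁ = (n − mₖ₊₁²)/dₖ, aₖ₊₁ = ⌊(a₀+mₖ₊₁)/dₖ₊₁⌋:
  k=1: m=44, d=86, a=1
  k=2: m=42, d=3, a=28
  k=3: m=42, d=86, a=1
  k=4: m=44, d=1, a=88
d=1 and a=2a₀=88 at k=4, so the next step gives (m, d) = (44, 86) again — its k=1 value — and the period has length 4.

[44; 1, 28, 1, 88]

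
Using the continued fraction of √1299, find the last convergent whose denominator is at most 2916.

62316/1729

√1299 = [36; 24, 72, …] (period length 2).
Convergents:
  p_0/q_0 = 36/1
  p_1/q_1 = 865/24
  p_2/q_2 = 62316/1729
  p_3/q_3 = 1496449/41520
q_2 = 1729 ≤ 2916 < 41520 = q_3, so the answer is 62316/1729.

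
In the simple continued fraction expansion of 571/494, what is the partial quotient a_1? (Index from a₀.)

6

571 = 1·494 + 77   →  a_0 = 1
494 = 6·77 + 32   →  a_1 = 6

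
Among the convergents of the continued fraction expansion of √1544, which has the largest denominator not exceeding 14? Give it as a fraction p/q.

275/7

√1544 = [39; 3, 2, 2, 9, 2, 2, 3, 78, …] (period length 8).
Convergents:
  p_0/q_0 = 39/1
  p_1/q_1 = 118/3
  p_2/q_2 = 275/7
  p_3/q_3 = 668/17
q_2 = 7 ≤ 14 < 17 = q_3, so the answer is 275/7.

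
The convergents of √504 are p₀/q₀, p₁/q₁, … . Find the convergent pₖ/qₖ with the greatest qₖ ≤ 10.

202/9

√504 = [22; 2, 4, 2, 44, …] (period length 4).
Convergents:
  p_0/q_0 = 22/1
  p_1/q_1 = 45/2
  p_2/q_2 = 202/9
  p_3/q_3 = 449/20
q_2 = 9 ≤ 10 < 20 = q_3, so the answer is 202/9.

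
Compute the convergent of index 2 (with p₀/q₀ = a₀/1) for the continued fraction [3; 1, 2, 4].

11/3

Using pₖ = aₖpₖ₋₁ + pₖ₋₂, qₖ = aₖqₖ₋₁ + qₖ₋₂ (with p₋₁=1, p₋₂=0, q₋₁=0, q₋₂=1):
  k=0: a=3, p=3, q=1
  k=1: a=1, p=4, q=1
  k=2: a=2, p=11, q=3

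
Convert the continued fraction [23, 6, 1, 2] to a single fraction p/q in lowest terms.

Fold from the inside: start with 2/1.
  1 + 1/2 = 3/2
  6 + 2/3 = 20/3
  23 + 3/20 = 463/20

463/20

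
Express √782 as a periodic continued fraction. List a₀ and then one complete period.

[27; 1, 26, 1, 54]

a₀ = ⌊√782⌋ = 27.
With m₀=0, d₀=1 and mₖ₊₁ = dₖaₖ − mₖ, dₖ₊₁ = (n − mₖ₊₁²)/dₖ, aₖ₊₁ = ⌊(a₀+mₖ₊₁)/dₖ₊₁⌋:
  k=1: m=27, d=53, a=1
  k=2: m=26, d=2, a=26
  k=3: m=26, d=53, a=1
  k=4: m=27, d=1, a=54
d=1 and a=2a₀=54 at k=4, so the next step gives (m, d) = (27, 53) again — its k=1 value — and the period has length 4.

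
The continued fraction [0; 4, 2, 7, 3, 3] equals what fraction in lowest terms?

156/697

Fold from the inside: start with 3/1.
  3 + 1/3 = 10/3
  7 + 3/10 = 73/10
  2 + 10/73 = 156/73
  4 + 73/156 = 697/156
  0 + 156/697 = 156/697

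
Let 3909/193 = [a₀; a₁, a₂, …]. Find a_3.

15

3909 = 20·193 + 49   →  a_0 = 20
193 = 3·49 + 46   →  a_1 = 3
49 = 1·46 + 3   →  a_2 = 1
46 = 15·3 + 1   →  a_3 = 15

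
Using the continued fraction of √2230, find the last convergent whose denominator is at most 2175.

√2230 = [47; 4, 2, 18, 2, 4, 94, …] (period length 6).
Convergents:
  p_0/q_0 = 47/1
  p_1/q_1 = 189/4
  p_2/q_2 = 425/9
  p_3/q_3 = 7839/166
  p_4/q_4 = 16103/341
  p_5/q_5 = 72251/1530
  p_6/q_6 = 6807697/144161
q_5 = 1530 ≤ 2175 < 144161 = q_6, so the answer is 72251/1530.

72251/1530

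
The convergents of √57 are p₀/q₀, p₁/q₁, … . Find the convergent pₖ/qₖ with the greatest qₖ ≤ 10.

68/9

√57 = [7; 1, 1, 4, 1, 1, 14, …] (period length 6).
Convergents:
  p_0/q_0 = 7/1
  p_1/q_1 = 8/1
  p_2/q_2 = 15/2
  p_3/q_3 = 68/9
  p_4/q_4 = 83/11
q_3 = 9 ≤ 10 < 11 = q_4, so the answer is 68/9.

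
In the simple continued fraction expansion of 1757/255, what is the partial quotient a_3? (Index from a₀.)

1757 = 6·255 + 227   →  a_0 = 6
255 = 1·227 + 28   →  a_1 = 1
227 = 8·28 + 3   →  a_2 = 8
28 = 9·3 + 1   →  a_3 = 9

9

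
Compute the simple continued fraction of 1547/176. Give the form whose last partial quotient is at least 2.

[8; 1, 3, 1, 3, 9]

1547 = 8×176 + 139
176 = 1×139 + 37
139 = 3×37 + 28
37 = 1×28 + 9
28 = 3×9 + 1
9 = 9×1 + 0  (stop)
So 1547/176 = [8; 1, 3, 1, 3, 9].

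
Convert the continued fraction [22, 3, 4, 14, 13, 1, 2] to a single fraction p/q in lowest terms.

Using pₖ = aₖpₖ₋₁ + pₖ₋₂ and qₖ = aₖqₖ₋₁ + qₖ₋₂:
  k=0: a=22, p=22, q=1
  k=1: a=3, p=67, q=3
  k=2: a=4, p=290, q=13
  k=3: a=14, p=4127, q=185
  k=4: a=13, p=53941, q=2418
  k=5: a=1, p=58068, q=2603
  k=6: a=2, p=170077, q=7624

170077/7624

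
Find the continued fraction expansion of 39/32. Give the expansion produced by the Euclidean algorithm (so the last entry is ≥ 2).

39 = 1×32 + 7
32 = 4×7 + 4
7 = 1×4 + 3
4 = 1×3 + 1
3 = 3×1 + 0  (stop)
So 39/32 = [1; 4, 1, 1, 3].

[1; 4, 1, 1, 3]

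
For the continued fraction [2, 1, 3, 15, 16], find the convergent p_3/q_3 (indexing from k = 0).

Using pₖ = aₖpₖ₋₁ + pₖ₋₂, qₖ = aₖqₖ₋₁ + qₖ₋₂ (with p₋₁=1, p₋₂=0, q₋₁=0, q₋₂=1):
  k=0: a=2, p=2, q=1
  k=1: a=1, p=3, q=1
  k=2: a=3, p=11, q=4
  k=3: a=15, p=168, q=61

168/61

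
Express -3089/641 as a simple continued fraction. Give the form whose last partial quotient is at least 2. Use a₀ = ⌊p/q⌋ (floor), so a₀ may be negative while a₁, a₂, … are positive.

[-5; 5, 1, 1, 9, 6]

-3089 = -5*641 + 116
641 = 5*116 + 61
116 = 1*61 + 55
61 = 1*55 + 6
55 = 9*6 + 1
6 = 6*1 + 0  (stop)
So -3089/641 = [-5; 5, 1, 1, 9, 6].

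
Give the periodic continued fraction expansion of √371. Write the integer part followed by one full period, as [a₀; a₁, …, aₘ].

a₀ = ⌊√371⌋ = 19.
With m₀=0, d₀=1 and mₖ₊₁ = dₖaₖ − mₖ, dₖ₊₁ = (n − mₖ₊₁²)/dₖ, aₖ₊₁ = ⌊(a₀+mₖ₊₁)/dₖ₊₁⌋:
  k=1: m=19, d=10, a=3
  k=2: m=11, d=25, a=1
  k=3: m=14, d=7, a=4
  k=4: m=14, d=25, a=1
  k=5: m=11, d=10, a=3
  k=6: m=19, d=1, a=38
d=1 and a=2a₀=38 at k=6, so the next step gives (m, d) = (19, 10) again — its k=1 value — and the period has length 6.

[19; 3, 1, 4, 1, 3, 38]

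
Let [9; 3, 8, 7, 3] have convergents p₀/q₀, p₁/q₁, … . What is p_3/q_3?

1659/178

Using pₖ = aₖpₖ₋₁ + pₖ₋₂, qₖ = aₖqₖ₋₁ + qₖ₋₂ (with p₋₁=1, p₋₂=0, q₋₁=0, q₋₂=1):
  k=0: a=9, p=9, q=1
  k=1: a=3, p=28, q=3
  k=2: a=8, p=233, q=25
  k=3: a=7, p=1659, q=178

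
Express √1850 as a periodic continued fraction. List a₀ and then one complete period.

[43; 86]

a₀ = ⌊√1850⌋ = 43.
With m₀=0, d₀=1 and mₖ₊₁ = dₖaₖ − mₖ, dₖ₊₁ = (n − mₖ₊₁²)/dₖ, aₖ₊₁ = ⌊(a₀+mₖ₊₁)/dₖ₊₁⌋:
  k=1: m=43, d=1, a=86
d=1 and a=2a₀=86 at k=1, so the next step gives (m, d) = (43, 1) again — its k=1 value — and the period has length 1.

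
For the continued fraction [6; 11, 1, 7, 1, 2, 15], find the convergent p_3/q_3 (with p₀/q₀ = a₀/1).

Using pₖ = aₖpₖ₋₁ + pₖ₋₂, qₖ = aₖqₖ₋₁ + qₖ₋₂ (with p₋₁=1, p₋₂=0, q₋₁=0, q₋₂=1):
  k=0: a=6, p=6, q=1
  k=1: a=11, p=67, q=11
  k=2: a=1, p=73, q=12
  k=3: a=7, p=578, q=95

578/95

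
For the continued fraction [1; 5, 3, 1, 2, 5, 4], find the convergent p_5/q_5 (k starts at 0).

370/311

Using pₖ = aₖpₖ₋₁ + pₖ₋₂, qₖ = aₖqₖ₋₁ + qₖ₋₂ (with p₋₁=1, p₋₂=0, q₋₁=0, q₋₂=1):
  k=0: a=1, p=1, q=1
  k=1: a=5, p=6, q=5
  k=2: a=3, p=19, q=16
  k=3: a=1, p=25, q=21
  k=4: a=2, p=69, q=58
  k=5: a=5, p=370, q=311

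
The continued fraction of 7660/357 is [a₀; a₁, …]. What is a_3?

3

7660 = 21·357 + 163   →  a_0 = 21
357 = 2·163 + 31   →  a_1 = 2
163 = 5·31 + 8   →  a_2 = 5
31 = 3·8 + 7   →  a_3 = 3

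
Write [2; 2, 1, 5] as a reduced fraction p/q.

Using pₖ = aₖpₖ₋₁ + pₖ₋₂ and qₖ = aₖqₖ₋₁ + qₖ₋₂:
  k=0: a=2, p=2, q=1
  k=1: a=2, p=5, q=2
  k=2: a=1, p=7, q=3
  k=3: a=5, p=40, q=17

40/17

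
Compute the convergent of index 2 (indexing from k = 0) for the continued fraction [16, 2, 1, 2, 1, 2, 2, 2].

Using pₖ = aₖpₖ₋₁ + pₖ₋₂, qₖ = aₖqₖ₋₁ + qₖ₋₂ (with p₋₁=1, p₋₂=0, q₋₁=0, q₋₂=1):
  k=0: a=16, p=16, q=1
  k=1: a=2, p=33, q=2
  k=2: a=1, p=49, q=3

49/3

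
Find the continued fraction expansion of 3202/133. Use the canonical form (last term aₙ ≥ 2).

3202 = 24·133 + 10
133 = 13·10 + 3
10 = 3·3 + 1
3 = 3·1 + 0  (stop)
So 3202/133 = [24; 13, 3, 3].

[24; 13, 3, 3]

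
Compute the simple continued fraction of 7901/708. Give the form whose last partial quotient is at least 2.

[11; 6, 3, 1, 3, 3, 2]

7901 = 11·708 + 113
708 = 6·113 + 30
113 = 3·30 + 23
30 = 1·23 + 7
23 = 3·7 + 2
7 = 3·2 + 1
2 = 2·1 + 0  (stop)
So 7901/708 = [11; 6, 3, 1, 3, 3, 2].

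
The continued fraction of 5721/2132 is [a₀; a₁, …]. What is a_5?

5721 = 2·2132 + 1457   →  a_0 = 2
2132 = 1·1457 + 675   →  a_1 = 1
1457 = 2·675 + 107   →  a_2 = 2
675 = 6·107 + 33   →  a_3 = 6
107 = 3·33 + 8   →  a_4 = 3
33 = 4·8 + 1   →  a_5 = 4

4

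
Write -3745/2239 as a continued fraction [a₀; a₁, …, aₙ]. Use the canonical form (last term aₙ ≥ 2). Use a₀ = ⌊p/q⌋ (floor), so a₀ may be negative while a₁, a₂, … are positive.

-3745 = -2*2239 + 733
2239 = 3*733 + 40
733 = 18*40 + 13
40 = 3*13 + 1
13 = 13*1 + 0  (stop)
So -3745/2239 = [-2; 3, 18, 3, 13].

[-2; 3, 18, 3, 13]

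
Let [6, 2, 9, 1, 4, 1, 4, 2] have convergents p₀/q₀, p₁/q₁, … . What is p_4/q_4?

667/103

Using pₖ = aₖpₖ₋₁ + pₖ₋₂, qₖ = aₖqₖ₋₁ + qₖ₋₂ (with p₋₁=1, p₋₂=0, q₋₁=0, q₋₂=1):
  k=0: a=6, p=6, q=1
  k=1: a=2, p=13, q=2
  k=2: a=9, p=123, q=19
  k=3: a=1, p=136, q=21
  k=4: a=4, p=667, q=103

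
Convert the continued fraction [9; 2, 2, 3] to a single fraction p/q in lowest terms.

Using pₖ = aₖpₖ₋₁ + pₖ₋₂ and qₖ = aₖqₖ₋₁ + qₖ₋₂:
  k=0: a=9, p=9, q=1
  k=1: a=2, p=19, q=2
  k=2: a=2, p=47, q=5
  k=3: a=3, p=160, q=17

160/17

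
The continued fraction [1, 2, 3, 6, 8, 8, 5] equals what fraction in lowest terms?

Fold from the inside: start with 5/1.
  8 + 1/5 = 41/5
  8 + 5/41 = 333/41
  6 + 41/333 = 2039/333
  3 + 333/2039 = 6450/2039
  2 + 2039/6450 = 14939/6450
  1 + 6450/14939 = 21389/14939

21389/14939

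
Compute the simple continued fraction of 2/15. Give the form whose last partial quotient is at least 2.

2 = 0*15 + 2
15 = 7*2 + 1
2 = 2*1 + 0  (stop)
So 2/15 = [0; 7, 2].

[0; 7, 2]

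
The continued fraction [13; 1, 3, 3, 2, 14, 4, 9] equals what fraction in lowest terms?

224274/16291

Fold from the inside: start with 9/1.
  4 + 1/9 = 37/9
  14 + 9/37 = 527/37
  2 + 37/527 = 1091/527
  3 + 527/1091 = 3800/1091
  3 + 1091/3800 = 12491/3800
  1 + 3800/12491 = 16291/12491
  13 + 12491/16291 = 224274/16291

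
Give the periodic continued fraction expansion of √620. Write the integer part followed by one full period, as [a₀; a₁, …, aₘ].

a₀ = ⌊√620⌋ = 24.
With m₀=0, d₀=1 and mₖ₊₁ = dₖaₖ − mₖ, dₖ₊₁ = (n − mₖ₊₁²)/dₖ, aₖ₊₁ = ⌊(a₀+mₖ₊₁)/dₖ₊₁⌋:
  k=1: m=24, d=44, a=1
  k=2: m=20, d=5, a=8
  k=3: m=20, d=44, a=1
  k=4: m=24, d=1, a=48
d=1 and a=2a₀=48 at k=4, so the next step gives (m, d) = (24, 44) again — its k=1 value — and the period has length 4.

[24; 1, 8, 1, 48]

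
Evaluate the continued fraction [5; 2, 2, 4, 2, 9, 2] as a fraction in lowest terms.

Fold from the inside: start with 2/1.
  9 + 1/2 = 19/2
  2 + 2/19 = 40/19
  4 + 19/40 = 179/40
  2 + 40/179 = 398/179
  2 + 179/398 = 975/398
  5 + 398/975 = 5273/975

5273/975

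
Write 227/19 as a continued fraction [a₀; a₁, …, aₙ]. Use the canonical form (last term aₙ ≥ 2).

[11; 1, 18]

227 = 11*19 + 18
19 = 1*18 + 1
18 = 18*1 + 0  (stop)
So 227/19 = [11; 1, 18].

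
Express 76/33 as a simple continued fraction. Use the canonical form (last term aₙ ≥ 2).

[2; 3, 3, 3]

76 = 2×33 + 10
33 = 3×10 + 3
10 = 3×3 + 1
3 = 3×1 + 0  (stop)
So 76/33 = [2; 3, 3, 3].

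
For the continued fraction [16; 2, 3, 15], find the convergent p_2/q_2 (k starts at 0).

115/7

Using pₖ = aₖpₖ₋₁ + pₖ₋₂, qₖ = aₖqₖ₋₁ + qₖ₋₂ (with p₋₁=1, p₋₂=0, q₋₁=0, q₋₂=1):
  k=0: a=16, p=16, q=1
  k=1: a=2, p=33, q=2
  k=2: a=3, p=115, q=7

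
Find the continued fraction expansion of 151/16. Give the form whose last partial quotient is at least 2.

151 = 9×16 + 7
16 = 2×7 + 2
7 = 3×2 + 1
2 = 2×1 + 0  (stop)
So 151/16 = [9; 2, 3, 2].

[9; 2, 3, 2]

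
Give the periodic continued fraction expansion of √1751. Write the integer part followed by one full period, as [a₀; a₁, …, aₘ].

a₀ = ⌊√1751⌋ = 41.

[41; 1, 5, 2, 4, 2, 5, 1, 82]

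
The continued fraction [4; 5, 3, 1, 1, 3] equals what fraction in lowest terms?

Using pₖ = aₖpₖ₋₁ + pₖ₋₂ and qₖ = aₖqₖ₋₁ + qₖ₋₂:
  k=0: a=4, p=4, q=1
  k=1: a=5, p=21, q=5
  k=2: a=3, p=67, q=16
  k=3: a=1, p=88, q=21
  k=4: a=1, p=155, q=37
  k=5: a=3, p=553, q=132

553/132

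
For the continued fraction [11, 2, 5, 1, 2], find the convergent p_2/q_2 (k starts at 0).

Using pₖ = aₖpₖ₋₁ + pₖ₋₂, qₖ = aₖqₖ₋₁ + qₖ₋₂ (with p₋₁=1, p₋₂=0, q₋₁=0, q₋₂=1):
  k=0: a=11, p=11, q=1
  k=1: a=2, p=23, q=2
  k=2: a=5, p=126, q=11

126/11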